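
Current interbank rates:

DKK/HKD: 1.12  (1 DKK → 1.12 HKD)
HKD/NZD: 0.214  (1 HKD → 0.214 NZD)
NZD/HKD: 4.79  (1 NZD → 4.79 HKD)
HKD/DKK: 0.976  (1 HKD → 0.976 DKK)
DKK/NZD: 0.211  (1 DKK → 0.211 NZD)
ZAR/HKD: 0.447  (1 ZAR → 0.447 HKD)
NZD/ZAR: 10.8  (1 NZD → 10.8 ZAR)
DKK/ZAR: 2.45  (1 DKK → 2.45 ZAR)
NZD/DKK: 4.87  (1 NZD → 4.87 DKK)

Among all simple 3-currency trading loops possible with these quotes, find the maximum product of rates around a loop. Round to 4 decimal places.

NZD→DKK→HKD→NZD: 4.87 × 1.12 × 0.214 = 1.16724
ZAR→HKD→DKK→ZAR: 0.447 × 0.976 × 2.45 = 1.06887
NZD→ZAR→HKD→NZD: 10.8 × 0.447 × 0.214 = 1.03311
NZD→HKD→DKK→NZD: 4.79 × 0.976 × 0.211 = 0.98643
Maximum is NZD→DKK→HKD→NZD at 1.1672; arbitrage exists.

1.1672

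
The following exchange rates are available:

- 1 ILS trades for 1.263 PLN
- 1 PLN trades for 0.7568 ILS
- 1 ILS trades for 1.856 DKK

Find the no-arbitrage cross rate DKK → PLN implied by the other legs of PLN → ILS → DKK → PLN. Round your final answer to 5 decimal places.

Known legs of the cycle: 0.7568 × 1.856 = 1.4046208
For no arbitrage the full-cycle product must be 1, so the missing rate is 1 / 1.4046208 ≈ 0.7119359.

0.71194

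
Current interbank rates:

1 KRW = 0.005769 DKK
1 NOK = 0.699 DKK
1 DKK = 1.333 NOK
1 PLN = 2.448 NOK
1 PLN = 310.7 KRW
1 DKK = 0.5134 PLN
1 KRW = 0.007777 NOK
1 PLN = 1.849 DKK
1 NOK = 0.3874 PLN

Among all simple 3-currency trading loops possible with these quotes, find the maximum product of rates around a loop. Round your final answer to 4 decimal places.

NOK→PLN→DKK→NOK: 0.3874 × 1.849 × 1.333 = 0.95483
NOK→PLN→KRW→NOK: 0.3874 × 310.7 × 0.007777 = 0.93608
DKK→PLN→KRW→DKK: 0.5134 × 310.7 × 0.005769 = 0.92023
NOK→DKK→PLN→NOK: 0.699 × 0.5134 × 2.448 = 0.87851
Maximum is NOK→PLN→DKK→NOK at 0.9548; no arbitrage — every cycle loses value.

0.9548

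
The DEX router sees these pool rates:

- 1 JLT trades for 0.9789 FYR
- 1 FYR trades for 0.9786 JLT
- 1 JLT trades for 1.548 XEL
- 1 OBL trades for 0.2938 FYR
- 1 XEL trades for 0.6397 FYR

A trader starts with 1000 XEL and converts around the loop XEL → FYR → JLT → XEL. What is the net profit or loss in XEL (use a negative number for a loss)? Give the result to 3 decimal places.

1000 XEL × 0.6397 = 639.7 FYR
639.7 FYR × 0.9786 = 626.01042 JLT
626.01042 JLT × 1.548 = 969.06413016 XEL
Net change: 969.06413016 − 1000 = -30.93586984 XEL

-30.936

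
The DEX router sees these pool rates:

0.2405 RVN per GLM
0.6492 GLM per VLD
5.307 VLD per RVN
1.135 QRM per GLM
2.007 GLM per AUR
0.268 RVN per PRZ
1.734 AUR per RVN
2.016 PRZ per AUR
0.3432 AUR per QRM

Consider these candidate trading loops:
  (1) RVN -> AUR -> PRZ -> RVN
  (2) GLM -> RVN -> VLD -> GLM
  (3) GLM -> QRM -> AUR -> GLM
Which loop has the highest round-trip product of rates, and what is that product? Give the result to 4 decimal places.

0.9369

(1) 1.734 × 2.016 × 0.268 = 0.93686
(2) 0.2405 × 5.307 × 0.6492 = 0.82860
(3) 1.135 × 0.3432 × 2.007 = 0.78179
Highest is cycle (1) at 0.9369 (≤1, no arbitrage).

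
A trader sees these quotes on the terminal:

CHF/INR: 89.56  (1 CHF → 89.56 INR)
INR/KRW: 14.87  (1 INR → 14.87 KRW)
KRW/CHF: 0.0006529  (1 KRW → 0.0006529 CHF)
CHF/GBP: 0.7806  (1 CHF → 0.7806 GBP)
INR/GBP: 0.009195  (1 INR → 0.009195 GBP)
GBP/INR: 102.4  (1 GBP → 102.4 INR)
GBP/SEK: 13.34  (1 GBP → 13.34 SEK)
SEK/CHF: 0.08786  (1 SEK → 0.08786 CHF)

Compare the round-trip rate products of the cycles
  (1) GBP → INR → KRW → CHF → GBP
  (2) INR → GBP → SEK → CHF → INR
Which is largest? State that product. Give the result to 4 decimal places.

(1) 102.4 × 14.87 × 0.0006529 × 0.7806 = 0.77604
(2) 0.009195 × 13.34 × 0.08786 × 89.56 = 0.96519
Highest is cycle (2) at 0.9652 (≤1, no arbitrage).

0.9652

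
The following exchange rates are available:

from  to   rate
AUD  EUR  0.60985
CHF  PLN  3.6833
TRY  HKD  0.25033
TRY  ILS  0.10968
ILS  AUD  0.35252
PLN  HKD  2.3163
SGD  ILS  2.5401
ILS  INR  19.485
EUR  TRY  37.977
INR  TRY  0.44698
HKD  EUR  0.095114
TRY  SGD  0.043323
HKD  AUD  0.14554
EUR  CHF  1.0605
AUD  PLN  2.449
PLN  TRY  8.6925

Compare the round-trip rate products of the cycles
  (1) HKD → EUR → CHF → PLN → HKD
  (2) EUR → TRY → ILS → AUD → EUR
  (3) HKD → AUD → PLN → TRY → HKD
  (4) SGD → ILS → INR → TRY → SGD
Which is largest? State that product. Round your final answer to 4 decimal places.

0.9584

(1) 0.095114 × 1.0605 × 3.6833 × 2.3163 = 0.86057
(2) 37.977 × 0.10968 × 0.35252 × 0.60985 = 0.89548
(3) 0.14554 × 2.449 × 8.6925 × 0.25033 = 0.77558
(4) 2.5401 × 19.485 × 0.44698 × 0.043323 = 0.95842
Highest is cycle (4) at 0.9584 (≤1, no arbitrage).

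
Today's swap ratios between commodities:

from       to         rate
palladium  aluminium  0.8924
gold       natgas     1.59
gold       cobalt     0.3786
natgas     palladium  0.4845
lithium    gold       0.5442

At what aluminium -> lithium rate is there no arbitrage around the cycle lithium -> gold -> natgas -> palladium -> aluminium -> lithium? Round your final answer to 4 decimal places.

Known legs of the cycle: 0.5442 × 1.59 × 0.4845 × 0.8924 = 0.3741183452484
For no arbitrage the full-cycle product must be 1, so the missing rate is 1 / 0.3741183452484 ≈ 2.672951.

2.6730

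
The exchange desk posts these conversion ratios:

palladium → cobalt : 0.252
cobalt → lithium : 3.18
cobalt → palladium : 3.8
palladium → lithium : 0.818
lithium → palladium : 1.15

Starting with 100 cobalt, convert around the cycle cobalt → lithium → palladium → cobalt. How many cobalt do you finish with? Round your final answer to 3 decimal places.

100 cobalt × 3.18 = 318 lithium
318 lithium × 1.15 = 365.7 palladium
365.7 palladium × 0.252 = 92.1564 cobalt

92.156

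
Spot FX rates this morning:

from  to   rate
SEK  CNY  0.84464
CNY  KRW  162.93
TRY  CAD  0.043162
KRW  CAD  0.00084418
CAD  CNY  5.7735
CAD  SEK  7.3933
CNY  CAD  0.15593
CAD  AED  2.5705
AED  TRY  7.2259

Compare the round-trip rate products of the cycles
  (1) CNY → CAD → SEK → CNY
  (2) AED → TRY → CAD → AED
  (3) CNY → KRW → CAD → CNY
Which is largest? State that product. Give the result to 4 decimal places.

(1) 0.15593 × 7.3933 × 0.84464 = 0.97373
(2) 7.2259 × 0.043162 × 2.5705 = 0.80170
(3) 162.93 × 0.00084418 × 5.7735 = 0.79410
Highest is cycle (1) at 0.9737 (≤1, no arbitrage).

0.9737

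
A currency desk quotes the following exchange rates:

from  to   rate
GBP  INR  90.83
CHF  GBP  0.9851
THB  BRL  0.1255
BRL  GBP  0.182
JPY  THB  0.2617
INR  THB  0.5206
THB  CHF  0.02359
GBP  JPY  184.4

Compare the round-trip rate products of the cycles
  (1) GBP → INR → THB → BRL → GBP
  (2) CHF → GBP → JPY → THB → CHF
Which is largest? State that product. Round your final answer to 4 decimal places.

1.1214

(1) 90.83 × 0.5206 × 0.1255 × 0.182 = 1.08006
(2) 0.9851 × 184.4 × 0.2617 × 0.02359 = 1.12143
Highest is cycle (2) at 1.1214 (>1, arbitrage).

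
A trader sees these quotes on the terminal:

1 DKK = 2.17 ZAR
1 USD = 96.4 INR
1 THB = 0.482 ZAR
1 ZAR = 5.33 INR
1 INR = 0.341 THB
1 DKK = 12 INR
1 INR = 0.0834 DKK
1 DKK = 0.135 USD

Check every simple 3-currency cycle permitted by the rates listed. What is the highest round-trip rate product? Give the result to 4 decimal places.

1.0854

INR→DKK→USD→INR: 0.0834 × 0.135 × 96.4 = 1.08537
ZAR→INR→DKK→ZAR: 5.33 × 0.0834 × 2.17 = 0.96461
ZAR→INR→THB→ZAR: 5.33 × 0.341 × 0.482 = 0.87605
Maximum is INR→DKK→USD→INR at 1.0854; arbitrage exists.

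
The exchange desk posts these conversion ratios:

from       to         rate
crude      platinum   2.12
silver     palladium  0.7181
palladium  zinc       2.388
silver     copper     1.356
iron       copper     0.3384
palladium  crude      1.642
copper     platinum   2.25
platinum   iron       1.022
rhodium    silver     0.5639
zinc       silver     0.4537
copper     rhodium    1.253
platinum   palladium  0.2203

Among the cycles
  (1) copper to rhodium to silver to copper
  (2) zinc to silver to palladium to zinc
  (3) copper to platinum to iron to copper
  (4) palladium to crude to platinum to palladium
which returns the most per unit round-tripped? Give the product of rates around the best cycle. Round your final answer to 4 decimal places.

0.9581

(1) 1.253 × 0.5639 × 1.356 = 0.95810
(2) 0.4537 × 0.7181 × 2.388 = 0.77802
(3) 2.25 × 1.022 × 0.3384 = 0.77815
(4) 1.642 × 2.12 × 0.2203 = 0.76687
Highest is cycle (1) at 0.9581 (≤1, no arbitrage).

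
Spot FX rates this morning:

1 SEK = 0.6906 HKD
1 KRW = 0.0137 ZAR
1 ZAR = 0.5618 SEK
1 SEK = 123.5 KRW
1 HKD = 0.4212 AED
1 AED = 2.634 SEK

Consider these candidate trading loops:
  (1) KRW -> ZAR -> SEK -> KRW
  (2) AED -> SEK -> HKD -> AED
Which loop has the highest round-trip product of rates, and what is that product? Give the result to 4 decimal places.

0.9505

(1) 0.0137 × 0.5618 × 123.5 = 0.95054
(2) 2.634 × 0.6906 × 0.4212 = 0.76618
Highest is cycle (1) at 0.9505 (≤1, no arbitrage).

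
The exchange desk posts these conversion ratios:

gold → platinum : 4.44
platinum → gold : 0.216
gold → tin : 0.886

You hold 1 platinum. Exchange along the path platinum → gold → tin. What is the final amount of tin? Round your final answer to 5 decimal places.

1 platinum × 0.216 = 0.216 gold
0.216 gold × 0.886 = 0.191376 tin

0.19138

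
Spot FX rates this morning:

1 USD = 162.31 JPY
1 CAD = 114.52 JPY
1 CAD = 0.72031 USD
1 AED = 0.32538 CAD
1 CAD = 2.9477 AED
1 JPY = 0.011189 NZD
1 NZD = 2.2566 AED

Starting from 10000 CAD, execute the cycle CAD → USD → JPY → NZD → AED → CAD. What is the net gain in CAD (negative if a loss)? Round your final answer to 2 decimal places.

10000 CAD × 0.72031 = 7203.1 USD
7203.1 USD × 162.31 = 1169135.161 JPY
1169135.161 JPY × 0.011189 = 13081.453316429 NZD
13081.453316429 NZD × 2.2566 = 29519.6075538536814 AED
29519.6075538536814 AED × 0.32538 = 9605.089905872910853932 CAD
Net change: 9605.089905872910853932 − 10000 = -394.910094127089146068 CAD

-394.91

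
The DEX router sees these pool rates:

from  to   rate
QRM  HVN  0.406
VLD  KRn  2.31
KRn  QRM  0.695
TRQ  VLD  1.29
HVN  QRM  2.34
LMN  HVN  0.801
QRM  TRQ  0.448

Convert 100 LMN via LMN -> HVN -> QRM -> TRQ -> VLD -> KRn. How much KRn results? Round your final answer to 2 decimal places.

100 LMN × 0.801 = 80.1 HVN
80.1 HVN × 2.34 = 187.434 QRM
187.434 QRM × 0.448 = 83.970432 TRQ
83.970432 TRQ × 1.29 = 108.32185728 VLD
108.32185728 VLD × 2.31 = 250.2234903168 KRn

250.22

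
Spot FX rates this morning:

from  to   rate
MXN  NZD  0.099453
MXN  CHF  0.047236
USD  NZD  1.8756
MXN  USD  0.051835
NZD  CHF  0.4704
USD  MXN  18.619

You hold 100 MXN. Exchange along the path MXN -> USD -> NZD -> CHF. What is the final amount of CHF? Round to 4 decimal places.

100 MXN × 0.051835 = 5.1835 USD
5.1835 USD × 1.8756 = 9.7221726 NZD
9.7221726 NZD × 0.4704 = 4.57330999104 CHF

4.5733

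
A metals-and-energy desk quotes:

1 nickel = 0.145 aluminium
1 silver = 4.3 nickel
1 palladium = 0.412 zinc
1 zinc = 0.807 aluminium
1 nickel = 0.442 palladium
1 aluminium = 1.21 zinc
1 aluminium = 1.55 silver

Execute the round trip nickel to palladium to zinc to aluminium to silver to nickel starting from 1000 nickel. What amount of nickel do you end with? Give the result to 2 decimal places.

1000 nickel × 0.442 = 442 palladium
442 palladium × 0.412 = 182.104 zinc
182.104 zinc × 0.807 = 146.957928 aluminium
146.957928 aluminium × 1.55 = 227.7847884 silver
227.7847884 silver × 4.3 = 979.47459012 nickel

979.47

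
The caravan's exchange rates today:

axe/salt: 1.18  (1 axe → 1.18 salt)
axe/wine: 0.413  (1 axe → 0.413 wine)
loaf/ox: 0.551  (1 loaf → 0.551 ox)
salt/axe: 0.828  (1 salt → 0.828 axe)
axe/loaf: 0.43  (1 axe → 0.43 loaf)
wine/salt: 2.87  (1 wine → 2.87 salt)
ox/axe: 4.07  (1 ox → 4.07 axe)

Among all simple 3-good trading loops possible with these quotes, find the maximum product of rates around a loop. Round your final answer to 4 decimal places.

0.9814

axe→wine→salt→axe: 0.413 × 2.87 × 0.828 = 0.98144
axe→loaf→ox→axe: 0.43 × 0.551 × 4.07 = 0.96431
Maximum is axe→wine→salt→axe at 0.9814; no arbitrage — every cycle loses value.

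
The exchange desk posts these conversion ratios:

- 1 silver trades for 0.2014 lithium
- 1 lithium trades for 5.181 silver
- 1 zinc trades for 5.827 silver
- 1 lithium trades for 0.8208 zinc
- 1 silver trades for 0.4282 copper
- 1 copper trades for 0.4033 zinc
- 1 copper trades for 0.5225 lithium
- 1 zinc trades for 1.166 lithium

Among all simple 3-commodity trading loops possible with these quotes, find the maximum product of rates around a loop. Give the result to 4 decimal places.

1.1592

copper→lithium→silver→copper: 0.5225 × 5.181 × 0.4282 = 1.15917
copper→zinc→silver→copper: 0.4033 × 5.827 × 0.4282 = 1.00628
silver→lithium→zinc→silver: 0.2014 × 0.8208 × 5.827 = 0.96326
Maximum is copper→lithium→silver→copper at 1.1592; arbitrage exists.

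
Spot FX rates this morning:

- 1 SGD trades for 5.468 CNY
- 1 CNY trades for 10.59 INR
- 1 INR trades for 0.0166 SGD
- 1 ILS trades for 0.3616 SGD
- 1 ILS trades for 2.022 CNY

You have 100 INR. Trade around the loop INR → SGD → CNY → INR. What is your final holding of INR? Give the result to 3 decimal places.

96.124

100 INR × 0.0166 = 1.66 SGD
1.66 SGD × 5.468 = 9.07688 CNY
9.07688 CNY × 10.59 = 96.1241592 INR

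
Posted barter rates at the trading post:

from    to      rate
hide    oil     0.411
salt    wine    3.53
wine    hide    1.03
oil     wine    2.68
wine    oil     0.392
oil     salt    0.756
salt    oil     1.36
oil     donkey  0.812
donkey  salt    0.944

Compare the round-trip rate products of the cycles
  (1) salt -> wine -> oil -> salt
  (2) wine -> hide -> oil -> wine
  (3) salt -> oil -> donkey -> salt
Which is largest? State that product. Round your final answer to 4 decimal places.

(1) 3.53 × 0.392 × 0.756 = 1.04612
(2) 1.03 × 0.411 × 2.68 = 1.13452
(3) 1.36 × 0.812 × 0.944 = 1.04248
Highest is cycle (2) at 1.1345 (>1, arbitrage).

1.1345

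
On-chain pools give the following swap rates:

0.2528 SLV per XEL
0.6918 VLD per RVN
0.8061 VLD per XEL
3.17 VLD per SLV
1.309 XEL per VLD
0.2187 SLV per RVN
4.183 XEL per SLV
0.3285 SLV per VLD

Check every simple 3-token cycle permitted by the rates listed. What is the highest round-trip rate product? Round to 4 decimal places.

1.1077

XEL→VLD→SLV→XEL: 0.8061 × 0.3285 × 4.183 = 1.10767
XEL→SLV→VLD→XEL: 0.2528 × 3.17 × 1.309 = 1.04900
Maximum is XEL→VLD→SLV→XEL at 1.1077; arbitrage exists.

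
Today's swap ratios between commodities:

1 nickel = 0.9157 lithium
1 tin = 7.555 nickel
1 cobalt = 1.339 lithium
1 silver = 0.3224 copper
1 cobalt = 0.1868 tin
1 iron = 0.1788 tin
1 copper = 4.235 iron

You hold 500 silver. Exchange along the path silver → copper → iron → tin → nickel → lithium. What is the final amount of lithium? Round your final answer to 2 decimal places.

844.45

500 silver × 0.3224 = 161.2 copper
161.2 copper × 4.235 = 682.682 iron
682.682 iron × 0.1788 = 122.0635416 tin
122.0635416 tin × 7.555 = 922.190056788 nickel
922.190056788 nickel × 0.9157 = 844.4494350007716 lithium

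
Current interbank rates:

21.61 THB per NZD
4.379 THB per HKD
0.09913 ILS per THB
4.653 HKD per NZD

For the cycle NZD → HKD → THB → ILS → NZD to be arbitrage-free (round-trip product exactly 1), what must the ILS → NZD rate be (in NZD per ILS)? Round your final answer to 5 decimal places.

Known legs of the cycle: 4.653 × 4.379 × 0.09913 = 2.01982202631
For no arbitrage the full-cycle product must be 1, so the missing rate is 1 / 2.01982202631 ≈ 0.4950931.

0.49509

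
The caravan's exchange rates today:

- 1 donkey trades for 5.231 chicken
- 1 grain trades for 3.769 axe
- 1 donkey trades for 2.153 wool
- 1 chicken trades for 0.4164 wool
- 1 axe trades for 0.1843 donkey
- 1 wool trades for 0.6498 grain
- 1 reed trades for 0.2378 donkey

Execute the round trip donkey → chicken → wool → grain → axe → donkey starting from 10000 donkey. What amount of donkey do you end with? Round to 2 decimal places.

9831.65

10000 donkey × 5.231 = 52310 chicken
52310 chicken × 0.4164 = 21781.884 wool
21781.884 wool × 0.6498 = 14153.8682232 grain
14153.8682232 grain × 3.769 = 53345.9293332408 axe
53345.9293332408 axe × 0.1843 = 9831.65477611627944 donkey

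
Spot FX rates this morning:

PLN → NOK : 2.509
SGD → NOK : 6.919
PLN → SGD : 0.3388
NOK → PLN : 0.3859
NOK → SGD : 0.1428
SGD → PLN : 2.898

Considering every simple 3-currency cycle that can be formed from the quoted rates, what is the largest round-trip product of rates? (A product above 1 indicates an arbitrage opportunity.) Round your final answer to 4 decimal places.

1.0383

SGD→PLN→NOK→SGD: 2.898 × 2.509 × 0.1428 = 1.03831
SGD→NOK→PLN→SGD: 6.919 × 0.3859 × 0.3388 = 0.90461
Maximum is SGD→PLN→NOK→SGD at 1.0383; arbitrage exists.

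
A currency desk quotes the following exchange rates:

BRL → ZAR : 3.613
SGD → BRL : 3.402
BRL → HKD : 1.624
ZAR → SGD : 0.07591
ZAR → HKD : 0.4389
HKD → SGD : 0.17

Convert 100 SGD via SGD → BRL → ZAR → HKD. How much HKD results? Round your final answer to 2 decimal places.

539.47

100 SGD × 3.402 = 340.2 BRL
340.2 BRL × 3.613 = 1229.1426 ZAR
1229.1426 ZAR × 0.4389 = 539.47068714 HKD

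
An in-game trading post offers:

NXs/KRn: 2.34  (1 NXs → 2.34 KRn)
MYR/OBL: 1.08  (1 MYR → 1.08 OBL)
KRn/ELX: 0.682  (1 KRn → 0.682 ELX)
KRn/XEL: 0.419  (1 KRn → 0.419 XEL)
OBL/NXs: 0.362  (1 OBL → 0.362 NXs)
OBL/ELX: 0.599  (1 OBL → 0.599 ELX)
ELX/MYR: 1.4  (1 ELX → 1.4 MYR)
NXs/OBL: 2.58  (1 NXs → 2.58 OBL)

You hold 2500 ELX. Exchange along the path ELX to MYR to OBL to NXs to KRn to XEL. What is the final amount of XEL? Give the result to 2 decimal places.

2500 ELX × 1.4 = 3500 MYR
3500 MYR × 1.08 = 3780 OBL
3780 OBL × 0.362 = 1368.36 NXs
1368.36 NXs × 2.34 = 3201.9624 KRn
3201.9624 KRn × 0.419 = 1341.6222456 XEL

1341.62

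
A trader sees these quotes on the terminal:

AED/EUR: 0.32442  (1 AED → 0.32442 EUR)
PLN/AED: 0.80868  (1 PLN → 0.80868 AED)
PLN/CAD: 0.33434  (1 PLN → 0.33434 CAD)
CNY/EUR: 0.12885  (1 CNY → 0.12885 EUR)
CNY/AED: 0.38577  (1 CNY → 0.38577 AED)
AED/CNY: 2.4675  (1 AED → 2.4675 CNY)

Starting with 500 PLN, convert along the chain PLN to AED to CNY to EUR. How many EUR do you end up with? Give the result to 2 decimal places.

500 PLN × 0.80868 = 404.34 AED
404.34 AED × 2.4675 = 997.70895 CNY
997.70895 CNY × 0.12885 = 128.5547982075 EUR

128.55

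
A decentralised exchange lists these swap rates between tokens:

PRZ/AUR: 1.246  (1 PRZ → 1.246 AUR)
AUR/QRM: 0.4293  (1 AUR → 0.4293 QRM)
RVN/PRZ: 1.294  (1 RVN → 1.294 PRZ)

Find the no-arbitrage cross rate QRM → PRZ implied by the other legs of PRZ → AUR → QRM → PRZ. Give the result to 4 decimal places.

1.8695

Known legs of the cycle: 1.246 × 0.4293 = 0.5349078
For no arbitrage the full-cycle product must be 1, so the missing rate is 1 / 0.5349078 ≈ 1.869481.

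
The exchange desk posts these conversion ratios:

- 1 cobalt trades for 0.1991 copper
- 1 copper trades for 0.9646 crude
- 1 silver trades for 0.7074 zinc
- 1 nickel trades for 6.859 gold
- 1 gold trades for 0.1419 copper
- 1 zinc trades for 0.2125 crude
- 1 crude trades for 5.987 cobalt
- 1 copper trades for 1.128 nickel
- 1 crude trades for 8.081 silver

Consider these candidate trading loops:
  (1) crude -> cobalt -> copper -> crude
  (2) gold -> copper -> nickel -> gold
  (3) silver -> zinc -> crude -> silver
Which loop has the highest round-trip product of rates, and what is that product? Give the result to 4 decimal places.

1.2148

(1) 5.987 × 0.1991 × 0.9646 = 1.14981
(2) 0.1419 × 1.128 × 6.859 = 1.09787
(3) 0.7074 × 0.2125 × 8.081 = 1.21476
Highest is cycle (3) at 1.2148 (>1, arbitrage).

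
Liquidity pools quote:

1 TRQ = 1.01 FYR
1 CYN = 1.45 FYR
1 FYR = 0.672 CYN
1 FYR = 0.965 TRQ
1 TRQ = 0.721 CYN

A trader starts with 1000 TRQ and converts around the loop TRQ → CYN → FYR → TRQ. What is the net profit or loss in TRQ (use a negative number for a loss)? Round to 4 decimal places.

8.8593

1000 TRQ × 0.721 = 721 CYN
721 CYN × 1.45 = 1045.45 FYR
1045.45 FYR × 0.965 = 1008.85925 TRQ
Net change: 1008.85925 − 1000 = 8.85925 TRQ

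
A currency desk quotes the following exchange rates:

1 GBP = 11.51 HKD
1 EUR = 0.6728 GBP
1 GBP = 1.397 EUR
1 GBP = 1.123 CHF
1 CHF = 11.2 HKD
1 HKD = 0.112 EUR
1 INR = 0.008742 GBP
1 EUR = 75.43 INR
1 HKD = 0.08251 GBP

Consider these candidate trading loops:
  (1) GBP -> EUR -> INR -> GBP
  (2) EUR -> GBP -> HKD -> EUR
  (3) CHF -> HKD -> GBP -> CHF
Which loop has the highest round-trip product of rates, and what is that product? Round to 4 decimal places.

1.0378

(1) 1.397 × 75.43 × 0.008742 = 0.92119
(2) 0.6728 × 11.51 × 0.112 = 0.86732
(3) 11.2 × 0.08251 × 1.123 = 1.03778
Highest is cycle (3) at 1.0378 (>1, arbitrage).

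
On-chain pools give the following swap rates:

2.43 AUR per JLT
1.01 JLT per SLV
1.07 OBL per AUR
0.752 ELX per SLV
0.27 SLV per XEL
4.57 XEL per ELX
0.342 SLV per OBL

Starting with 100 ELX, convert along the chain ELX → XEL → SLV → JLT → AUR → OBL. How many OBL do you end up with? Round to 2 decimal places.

324.03

100 ELX × 4.57 = 457 XEL
457 XEL × 0.27 = 123.39 SLV
123.39 SLV × 1.01 = 124.6239 JLT
124.6239 JLT × 2.43 = 302.836077 AUR
302.836077 AUR × 1.07 = 324.03460239 OBL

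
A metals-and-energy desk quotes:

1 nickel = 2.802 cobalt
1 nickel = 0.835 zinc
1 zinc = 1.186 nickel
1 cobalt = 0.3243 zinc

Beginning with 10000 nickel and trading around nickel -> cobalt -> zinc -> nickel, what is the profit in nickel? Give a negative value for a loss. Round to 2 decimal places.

777.05

10000 nickel × 2.802 = 28020 cobalt
28020 cobalt × 0.3243 = 9086.886 zinc
9086.886 zinc × 1.186 = 10777.046796 nickel
Net change: 10777.046796 − 10000 = 777.046796 nickel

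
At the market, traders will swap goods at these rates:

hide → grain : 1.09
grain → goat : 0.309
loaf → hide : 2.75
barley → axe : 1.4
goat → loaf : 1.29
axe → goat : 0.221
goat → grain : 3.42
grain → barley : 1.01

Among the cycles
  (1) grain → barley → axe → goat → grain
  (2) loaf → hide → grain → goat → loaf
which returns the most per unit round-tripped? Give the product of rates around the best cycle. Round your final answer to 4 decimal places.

(1) 1.01 × 1.4 × 0.221 × 3.42 = 1.06873
(2) 2.75 × 1.09 × 0.309 × 1.29 = 1.19483
Highest is cycle (2) at 1.1948 (>1, arbitrage).

1.1948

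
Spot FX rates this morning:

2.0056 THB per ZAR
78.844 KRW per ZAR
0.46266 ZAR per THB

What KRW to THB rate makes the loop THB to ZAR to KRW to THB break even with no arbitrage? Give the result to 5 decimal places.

0.02741

Known legs of the cycle: 0.46266 × 78.844 = 36.47796504
For no arbitrage the full-cycle product must be 1, so the missing rate is 1 / 36.47796504 ≈ 0.0274138.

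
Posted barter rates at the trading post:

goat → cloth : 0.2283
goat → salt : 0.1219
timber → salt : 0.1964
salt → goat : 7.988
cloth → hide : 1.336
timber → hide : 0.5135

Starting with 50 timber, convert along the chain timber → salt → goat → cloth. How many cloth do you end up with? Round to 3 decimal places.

50 timber × 0.1964 = 9.82 salt
9.82 salt × 7.988 = 78.44216 goat
78.44216 goat × 0.2283 = 17.908345128 cloth

17.908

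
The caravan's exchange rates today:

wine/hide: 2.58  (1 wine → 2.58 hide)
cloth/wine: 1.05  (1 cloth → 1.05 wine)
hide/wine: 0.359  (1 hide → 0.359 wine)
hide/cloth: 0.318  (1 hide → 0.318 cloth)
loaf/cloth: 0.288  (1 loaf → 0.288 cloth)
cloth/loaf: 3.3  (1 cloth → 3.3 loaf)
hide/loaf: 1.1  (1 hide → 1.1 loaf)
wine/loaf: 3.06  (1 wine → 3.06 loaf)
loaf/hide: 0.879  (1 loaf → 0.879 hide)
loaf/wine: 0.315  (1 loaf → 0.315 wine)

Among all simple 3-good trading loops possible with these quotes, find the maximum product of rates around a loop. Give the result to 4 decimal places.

hide→wine→loaf→hide: 0.359 × 3.06 × 0.879 = 0.96562
loaf→cloth→wine→loaf: 0.288 × 1.05 × 3.06 = 0.92534
hide→cloth→loaf→hide: 0.318 × 3.3 × 0.879 = 0.92242
hide→loaf→wine→hide: 1.1 × 0.315 × 2.58 = 0.89397
hide→cloth→wine→hide: 0.318 × 1.05 × 2.58 = 0.86146
Maximum is hide→wine→loaf→hide at 0.9656; no arbitrage — every cycle loses value.

0.9656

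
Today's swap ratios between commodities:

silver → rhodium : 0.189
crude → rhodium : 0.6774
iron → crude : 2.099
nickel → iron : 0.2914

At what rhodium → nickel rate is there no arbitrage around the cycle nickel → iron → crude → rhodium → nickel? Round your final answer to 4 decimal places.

2.4135

Known legs of the cycle: 0.2914 × 2.099 × 0.6774 = 0.41433076164
For no arbitrage the full-cycle product must be 1, so the missing rate is 1 / 0.41433076164 ≈ 2.413531.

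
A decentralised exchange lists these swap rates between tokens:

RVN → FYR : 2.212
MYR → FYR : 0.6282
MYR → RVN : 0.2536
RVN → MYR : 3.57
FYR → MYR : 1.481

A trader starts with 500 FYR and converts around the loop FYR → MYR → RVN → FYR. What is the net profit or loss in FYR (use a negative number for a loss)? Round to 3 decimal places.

500 FYR × 1.481 = 740.5 MYR
740.5 MYR × 0.2536 = 187.7908 RVN
187.7908 RVN × 2.212 = 415.3932496 FYR
Net change: 415.3932496 − 500 = -84.6067504 FYR

-84.607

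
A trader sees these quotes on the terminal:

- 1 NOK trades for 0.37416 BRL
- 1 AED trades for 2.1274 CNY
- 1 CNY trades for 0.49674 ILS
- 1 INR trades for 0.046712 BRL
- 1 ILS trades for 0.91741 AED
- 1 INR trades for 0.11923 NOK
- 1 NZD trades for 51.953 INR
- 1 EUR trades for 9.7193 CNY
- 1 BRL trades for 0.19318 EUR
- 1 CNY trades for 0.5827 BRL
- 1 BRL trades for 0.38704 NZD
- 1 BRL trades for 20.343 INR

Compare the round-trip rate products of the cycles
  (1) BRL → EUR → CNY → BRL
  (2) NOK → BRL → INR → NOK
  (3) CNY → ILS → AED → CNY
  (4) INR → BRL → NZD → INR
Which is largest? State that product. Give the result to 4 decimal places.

(1) 0.19318 × 9.7193 × 0.5827 = 1.09406
(2) 0.37416 × 20.343 × 0.11923 = 0.90752
(3) 0.49674 × 0.91741 × 2.1274 = 0.96949
(4) 0.046712 × 0.38704 × 51.953 = 0.93928
Highest is cycle (1) at 1.0941 (>1, arbitrage).

1.0941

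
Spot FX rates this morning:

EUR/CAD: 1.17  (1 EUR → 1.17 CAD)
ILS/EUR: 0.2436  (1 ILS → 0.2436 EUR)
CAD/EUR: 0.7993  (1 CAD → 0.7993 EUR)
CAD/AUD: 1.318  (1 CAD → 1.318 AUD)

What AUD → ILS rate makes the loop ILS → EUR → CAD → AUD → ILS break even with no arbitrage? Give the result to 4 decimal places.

2.6621

Known legs of the cycle: 0.2436 × 1.17 × 1.318 = 0.375645816
For no arbitrage the full-cycle product must be 1, so the missing rate is 1 / 0.375645816 ≈ 2.662082.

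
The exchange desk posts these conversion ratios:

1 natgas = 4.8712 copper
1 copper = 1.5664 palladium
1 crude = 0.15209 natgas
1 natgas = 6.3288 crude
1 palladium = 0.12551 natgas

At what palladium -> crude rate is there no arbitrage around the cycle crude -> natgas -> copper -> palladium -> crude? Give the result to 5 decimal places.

Known legs of the cycle: 0.15209 × 4.8712 × 1.5664 = 1.1604843696512
For no arbitrage the full-cycle product must be 1, so the missing rate is 1 / 1.1604843696512 ≈ 0.8617092.

0.86171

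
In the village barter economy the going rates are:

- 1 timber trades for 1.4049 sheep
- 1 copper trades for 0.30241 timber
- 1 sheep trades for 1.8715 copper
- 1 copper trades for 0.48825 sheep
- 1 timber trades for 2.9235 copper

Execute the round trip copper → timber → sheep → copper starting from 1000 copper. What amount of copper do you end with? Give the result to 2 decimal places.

795.12

1000 copper × 0.30241 = 302.41 timber
302.41 timber × 1.4049 = 424.855809 sheep
424.855809 sheep × 1.8715 = 795.1176465435 copper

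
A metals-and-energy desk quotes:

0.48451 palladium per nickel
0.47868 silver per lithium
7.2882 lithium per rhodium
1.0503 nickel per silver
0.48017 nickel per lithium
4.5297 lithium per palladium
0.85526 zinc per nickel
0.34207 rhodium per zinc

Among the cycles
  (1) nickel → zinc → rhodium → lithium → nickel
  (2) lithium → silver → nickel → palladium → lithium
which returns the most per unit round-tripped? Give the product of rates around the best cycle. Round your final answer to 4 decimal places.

(1) 0.85526 × 0.34207 × 7.2882 × 0.48017 = 1.02383
(2) 0.47868 × 1.0503 × 0.48451 × 4.5297 = 1.10339
Highest is cycle (2) at 1.1034 (>1, arbitrage).

1.1034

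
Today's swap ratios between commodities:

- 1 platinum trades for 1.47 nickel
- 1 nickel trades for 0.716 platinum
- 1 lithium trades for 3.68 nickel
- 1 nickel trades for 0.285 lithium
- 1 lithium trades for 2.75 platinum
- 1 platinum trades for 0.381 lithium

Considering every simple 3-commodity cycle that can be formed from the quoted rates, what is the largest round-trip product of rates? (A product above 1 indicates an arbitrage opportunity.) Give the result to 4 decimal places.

lithium→platinum→nickel→lithium: 2.75 × 1.47 × 0.285 = 1.15211
lithium→nickel→platinum→lithium: 3.68 × 0.716 × 0.381 = 1.00389
Maximum is lithium→platinum→nickel→lithium at 1.1521; arbitrage exists.

1.1521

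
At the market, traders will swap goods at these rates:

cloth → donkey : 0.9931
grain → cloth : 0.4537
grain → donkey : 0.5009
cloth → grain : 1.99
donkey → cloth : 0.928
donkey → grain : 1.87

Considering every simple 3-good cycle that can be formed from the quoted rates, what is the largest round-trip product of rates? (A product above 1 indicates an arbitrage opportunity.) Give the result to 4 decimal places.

0.9250

cloth→grain→donkey→cloth: 1.99 × 0.5009 × 0.928 = 0.92502
cloth→donkey→grain→cloth: 0.9931 × 1.87 × 0.4537 = 0.84256
Maximum is cloth→grain→donkey→cloth at 0.9250; no arbitrage — every cycle loses value.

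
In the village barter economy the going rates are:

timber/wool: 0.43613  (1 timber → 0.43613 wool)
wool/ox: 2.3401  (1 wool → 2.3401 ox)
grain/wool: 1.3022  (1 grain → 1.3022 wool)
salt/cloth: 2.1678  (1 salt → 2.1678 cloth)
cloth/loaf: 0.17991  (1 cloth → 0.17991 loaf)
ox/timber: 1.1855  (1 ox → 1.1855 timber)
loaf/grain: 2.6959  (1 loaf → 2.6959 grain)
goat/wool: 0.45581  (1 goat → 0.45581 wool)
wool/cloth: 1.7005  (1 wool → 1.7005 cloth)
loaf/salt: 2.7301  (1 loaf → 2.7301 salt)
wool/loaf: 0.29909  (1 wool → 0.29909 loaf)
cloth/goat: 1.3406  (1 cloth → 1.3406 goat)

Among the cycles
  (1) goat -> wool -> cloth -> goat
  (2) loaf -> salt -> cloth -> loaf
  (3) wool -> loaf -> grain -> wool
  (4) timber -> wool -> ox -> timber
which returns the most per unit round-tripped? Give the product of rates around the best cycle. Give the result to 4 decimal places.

(1) 0.45581 × 1.7005 × 1.3406 = 1.03911
(2) 2.7301 × 2.1678 × 0.17991 = 1.06476
(3) 0.29909 × 2.6959 × 1.3022 = 1.04999
(4) 0.43613 × 2.3401 × 1.1855 = 1.20991
Highest is cycle (4) at 1.2099 (>1, arbitrage).

1.2099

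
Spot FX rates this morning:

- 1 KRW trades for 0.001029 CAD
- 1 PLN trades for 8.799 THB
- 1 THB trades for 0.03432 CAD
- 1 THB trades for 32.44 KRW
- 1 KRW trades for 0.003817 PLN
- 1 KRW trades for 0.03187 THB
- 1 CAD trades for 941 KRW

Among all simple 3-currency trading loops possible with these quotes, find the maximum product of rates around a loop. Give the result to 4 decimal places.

PLN→THB→KRW→PLN: 8.799 × 32.44 × 0.003817 = 1.08952
CAD→KRW→THB→CAD: 941 × 0.03187 × 0.03432 = 1.02925
Maximum is PLN→THB→KRW→PLN at 1.0895; arbitrage exists.

1.0895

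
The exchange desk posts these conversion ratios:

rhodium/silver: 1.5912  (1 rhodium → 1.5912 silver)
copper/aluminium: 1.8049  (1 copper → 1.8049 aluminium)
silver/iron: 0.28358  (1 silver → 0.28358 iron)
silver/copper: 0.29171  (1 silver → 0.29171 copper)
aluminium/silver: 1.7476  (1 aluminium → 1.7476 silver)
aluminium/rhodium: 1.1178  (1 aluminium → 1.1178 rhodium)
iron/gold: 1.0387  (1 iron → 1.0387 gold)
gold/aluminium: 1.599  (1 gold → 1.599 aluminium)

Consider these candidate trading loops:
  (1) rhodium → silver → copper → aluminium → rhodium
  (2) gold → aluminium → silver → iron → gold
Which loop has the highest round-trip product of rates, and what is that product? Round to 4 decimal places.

(1) 1.5912 × 0.29171 × 1.8049 × 1.1178 = 0.93647
(2) 1.599 × 1.7476 × 0.28358 × 1.0387 = 0.82311
Highest is cycle (1) at 0.9365 (≤1, no arbitrage).

0.9365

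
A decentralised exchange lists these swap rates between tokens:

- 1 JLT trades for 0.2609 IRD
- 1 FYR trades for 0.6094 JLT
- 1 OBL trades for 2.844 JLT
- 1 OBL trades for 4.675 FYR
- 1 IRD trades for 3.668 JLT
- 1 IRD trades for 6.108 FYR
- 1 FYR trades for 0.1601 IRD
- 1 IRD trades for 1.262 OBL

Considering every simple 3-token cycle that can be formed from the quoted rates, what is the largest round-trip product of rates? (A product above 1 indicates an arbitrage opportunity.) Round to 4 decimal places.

0.9711

FYR→JLT→IRD→FYR: 0.6094 × 0.2609 × 6.108 = 0.97113
FYR→IRD→OBL→FYR: 0.1601 × 1.262 × 4.675 = 0.94457
IRD→OBL→JLT→IRD: 1.262 × 2.844 × 0.2609 = 0.93640
Maximum is FYR→JLT→IRD→FYR at 0.9711; no arbitrage — every cycle loses value.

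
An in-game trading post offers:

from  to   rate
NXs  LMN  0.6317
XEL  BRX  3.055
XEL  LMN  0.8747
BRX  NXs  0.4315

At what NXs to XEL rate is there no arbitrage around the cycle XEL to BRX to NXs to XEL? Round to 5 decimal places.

Known legs of the cycle: 3.055 × 0.4315 = 1.3182325
For no arbitrage the full-cycle product must be 1, so the missing rate is 1 / 1.3182325 ≈ 0.7585915.

0.75859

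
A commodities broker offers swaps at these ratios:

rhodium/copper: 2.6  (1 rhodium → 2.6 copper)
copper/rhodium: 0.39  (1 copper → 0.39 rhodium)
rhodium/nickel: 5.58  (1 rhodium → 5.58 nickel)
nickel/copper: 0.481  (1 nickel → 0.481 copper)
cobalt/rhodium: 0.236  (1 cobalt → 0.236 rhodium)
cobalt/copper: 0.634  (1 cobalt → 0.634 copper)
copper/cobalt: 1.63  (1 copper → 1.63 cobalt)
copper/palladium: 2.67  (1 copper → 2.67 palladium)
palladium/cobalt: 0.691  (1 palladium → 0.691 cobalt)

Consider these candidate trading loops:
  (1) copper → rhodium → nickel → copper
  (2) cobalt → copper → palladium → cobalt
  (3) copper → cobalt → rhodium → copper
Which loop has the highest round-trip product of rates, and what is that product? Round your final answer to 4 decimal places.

1.1697

(1) 0.39 × 5.58 × 0.481 = 1.04675
(2) 0.634 × 2.67 × 0.691 = 1.16971
(3) 1.63 × 0.236 × 2.6 = 1.00017
Highest is cycle (2) at 1.1697 (>1, arbitrage).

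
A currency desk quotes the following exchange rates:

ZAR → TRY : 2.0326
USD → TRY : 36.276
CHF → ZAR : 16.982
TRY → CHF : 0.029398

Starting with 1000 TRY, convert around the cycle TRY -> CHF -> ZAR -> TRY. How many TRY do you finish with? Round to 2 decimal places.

1014.75

1000 TRY × 0.029398 = 29.398 CHF
29.398 CHF × 16.982 = 499.236836 ZAR
499.236836 ZAR × 2.0326 = 1014.7487928536 TRY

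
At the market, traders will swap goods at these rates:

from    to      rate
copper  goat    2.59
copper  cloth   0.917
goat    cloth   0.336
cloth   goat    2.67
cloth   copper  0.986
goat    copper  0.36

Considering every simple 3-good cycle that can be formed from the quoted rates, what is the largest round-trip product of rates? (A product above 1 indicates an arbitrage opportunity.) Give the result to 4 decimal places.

copper→cloth→goat→copper: 0.917 × 2.67 × 0.36 = 0.88142
copper→goat→cloth→copper: 2.59 × 0.336 × 0.986 = 0.85806
Maximum is copper→cloth→goat→copper at 0.8814; no arbitrage — every cycle loses value.

0.8814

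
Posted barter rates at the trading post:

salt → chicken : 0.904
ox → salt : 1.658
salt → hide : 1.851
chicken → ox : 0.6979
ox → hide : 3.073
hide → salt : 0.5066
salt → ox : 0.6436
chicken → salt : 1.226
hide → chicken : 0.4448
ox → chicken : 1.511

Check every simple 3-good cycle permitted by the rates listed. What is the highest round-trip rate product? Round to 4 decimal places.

1.1923

chicken→salt→ox→chicken: 1.226 × 0.6436 × 1.511 = 1.19226
chicken→ox→salt→chicken: 0.6979 × 1.658 × 0.904 = 1.04603
hide→chicken→salt→hide: 0.4448 × 1.226 × 1.851 = 1.00940
hide→salt→ox→hide: 0.5066 × 0.6436 × 3.073 = 1.00194
hide→chicken→ox→hide: 0.4448 × 0.6979 × 3.073 = 0.95394
Maximum is chicken→salt→ox→chicken at 1.1923; arbitrage exists.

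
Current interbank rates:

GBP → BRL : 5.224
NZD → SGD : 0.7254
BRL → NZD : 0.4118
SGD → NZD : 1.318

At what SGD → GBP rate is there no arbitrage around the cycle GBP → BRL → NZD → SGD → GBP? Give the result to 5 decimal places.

0.64082

Known legs of the cycle: 5.224 × 0.4118 × 0.7254 = 1.56051181728
For no arbitrage the full-cycle product must be 1, so the missing rate is 1 / 1.56051181728 ≈ 0.6408154.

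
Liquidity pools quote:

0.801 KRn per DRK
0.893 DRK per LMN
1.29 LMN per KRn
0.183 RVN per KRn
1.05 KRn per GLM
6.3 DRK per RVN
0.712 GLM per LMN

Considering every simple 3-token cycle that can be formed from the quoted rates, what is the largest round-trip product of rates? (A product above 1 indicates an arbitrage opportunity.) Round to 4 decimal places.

KRn→LMN→GLM→KRn: 1.29 × 0.712 × 1.05 = 0.96440
RVN→DRK→KRn→RVN: 6.3 × 0.801 × 0.183 = 0.92347
KRn→LMN→DRK→KRn: 1.29 × 0.893 × 0.801 = 0.92273
Maximum is KRn→LMN→GLM→KRn at 0.9644; no arbitrage — every cycle loses value.

0.9644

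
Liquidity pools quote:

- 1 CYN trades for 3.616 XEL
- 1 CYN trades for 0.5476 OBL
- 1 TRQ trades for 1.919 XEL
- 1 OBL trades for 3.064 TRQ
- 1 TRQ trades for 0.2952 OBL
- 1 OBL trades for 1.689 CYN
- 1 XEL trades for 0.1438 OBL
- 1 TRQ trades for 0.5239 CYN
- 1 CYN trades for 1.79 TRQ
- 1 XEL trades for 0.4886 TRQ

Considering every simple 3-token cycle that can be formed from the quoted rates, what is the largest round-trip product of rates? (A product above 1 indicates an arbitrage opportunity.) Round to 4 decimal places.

XEL→TRQ→CYN→XEL: 0.4886 × 0.5239 × 3.616 = 0.92561
CYN→TRQ→OBL→CYN: 1.79 × 0.2952 × 1.689 = 0.89248
CYN→OBL→TRQ→CYN: 0.5476 × 3.064 × 0.5239 = 0.87902
XEL→OBL→CYN→XEL: 0.1438 × 1.689 × 3.616 = 0.87825
XEL→OBL→TRQ→XEL: 0.1438 × 3.064 × 1.919 = 0.84552
Maximum is XEL→TRQ→CYN→XEL at 0.9256; no arbitrage — every cycle loses value.

0.9256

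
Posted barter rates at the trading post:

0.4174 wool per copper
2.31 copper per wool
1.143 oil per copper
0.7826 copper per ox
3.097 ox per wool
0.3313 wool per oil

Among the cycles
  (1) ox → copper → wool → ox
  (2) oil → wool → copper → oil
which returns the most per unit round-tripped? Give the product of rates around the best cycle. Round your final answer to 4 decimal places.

1.0117

(1) 0.7826 × 0.4174 × 3.097 = 1.01166
(2) 0.3313 × 2.31 × 1.143 = 0.87474
Highest is cycle (1) at 1.0117 (>1, arbitrage).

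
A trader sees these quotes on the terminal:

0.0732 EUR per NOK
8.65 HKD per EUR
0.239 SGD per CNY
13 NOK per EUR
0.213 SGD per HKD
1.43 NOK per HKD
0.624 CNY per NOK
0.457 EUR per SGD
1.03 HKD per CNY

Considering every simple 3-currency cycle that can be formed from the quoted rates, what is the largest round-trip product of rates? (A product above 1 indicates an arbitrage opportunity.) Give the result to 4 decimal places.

0.9191

HKD→NOK→CNY→HKD: 1.43 × 0.624 × 1.03 = 0.91909
EUR→HKD→NOK→EUR: 8.65 × 1.43 × 0.0732 = 0.90545
EUR→HKD→SGD→EUR: 8.65 × 0.213 × 0.457 = 0.84200
Maximum is HKD→NOK→CNY→HKD at 0.9191; no arbitrage — every cycle loses value.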